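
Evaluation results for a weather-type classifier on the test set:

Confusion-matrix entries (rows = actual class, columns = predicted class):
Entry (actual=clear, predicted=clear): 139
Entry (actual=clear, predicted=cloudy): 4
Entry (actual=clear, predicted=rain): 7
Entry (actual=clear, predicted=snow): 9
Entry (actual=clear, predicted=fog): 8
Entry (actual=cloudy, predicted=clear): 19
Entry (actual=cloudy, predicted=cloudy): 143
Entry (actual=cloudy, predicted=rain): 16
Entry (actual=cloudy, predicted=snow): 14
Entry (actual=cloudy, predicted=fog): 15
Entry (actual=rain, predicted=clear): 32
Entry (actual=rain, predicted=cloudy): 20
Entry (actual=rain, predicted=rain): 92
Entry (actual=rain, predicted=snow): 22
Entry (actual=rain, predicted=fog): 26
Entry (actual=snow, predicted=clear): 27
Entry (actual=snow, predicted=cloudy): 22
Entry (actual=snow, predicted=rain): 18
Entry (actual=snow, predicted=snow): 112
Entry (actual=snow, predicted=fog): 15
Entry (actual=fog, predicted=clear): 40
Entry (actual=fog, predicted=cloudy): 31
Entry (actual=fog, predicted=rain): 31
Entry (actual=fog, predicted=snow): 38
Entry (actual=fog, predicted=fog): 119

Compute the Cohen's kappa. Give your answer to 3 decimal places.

Observed agreement pₒ = trace/N = 605/1019 = 0.5937
Expected agreement pₑ = Σ (rowᵢ·colᵢ)/N² = (167·257 + 207·220 + 192·164 + 194·195 + 259·183)/1019² = 0.1976
κ = (pₒ − pₑ)/(1 − pₑ) = (0.5937 − 0.1976)/(1 − 0.1976) = 0.494

0.494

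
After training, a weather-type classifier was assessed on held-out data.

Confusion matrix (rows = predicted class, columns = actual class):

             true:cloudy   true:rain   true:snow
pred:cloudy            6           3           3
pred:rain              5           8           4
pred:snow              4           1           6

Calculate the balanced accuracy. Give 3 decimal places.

0.509

Balanced accuracy = mean of per-class recall.
  cloudy: recall = 6/15 = 0.4000
  rain: recall = 8/12 = 0.6667
  snow: recall = 6/13 = 0.4615
Mean = (0.4000 + 0.6667 + 0.4615) / 3 = 0.509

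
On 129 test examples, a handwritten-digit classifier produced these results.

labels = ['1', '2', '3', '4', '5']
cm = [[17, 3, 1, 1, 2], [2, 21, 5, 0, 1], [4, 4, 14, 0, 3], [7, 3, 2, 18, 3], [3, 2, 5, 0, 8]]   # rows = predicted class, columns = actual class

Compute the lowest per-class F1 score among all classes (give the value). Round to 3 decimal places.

0.457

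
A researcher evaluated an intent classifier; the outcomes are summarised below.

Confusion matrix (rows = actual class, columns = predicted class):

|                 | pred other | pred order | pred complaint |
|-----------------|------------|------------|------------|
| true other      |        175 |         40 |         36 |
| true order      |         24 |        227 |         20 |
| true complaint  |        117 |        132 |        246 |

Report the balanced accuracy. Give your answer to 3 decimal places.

Balanced accuracy = mean of per-class recall.
  other: recall = 175/251 = 0.6972
  order: recall = 227/271 = 0.8376
  complaint: recall = 246/495 = 0.4970
Mean = (0.6972 + 0.8376 + 0.4970) / 3 = 0.677

0.677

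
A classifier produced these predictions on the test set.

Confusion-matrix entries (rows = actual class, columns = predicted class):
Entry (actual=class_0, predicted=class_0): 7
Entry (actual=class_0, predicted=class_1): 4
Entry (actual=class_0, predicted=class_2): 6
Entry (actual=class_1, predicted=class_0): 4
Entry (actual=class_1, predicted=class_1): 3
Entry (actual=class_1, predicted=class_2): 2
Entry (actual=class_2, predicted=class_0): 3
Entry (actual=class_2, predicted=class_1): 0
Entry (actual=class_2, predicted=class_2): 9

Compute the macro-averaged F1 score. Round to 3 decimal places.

Per-class F1 score (2·TP/(2·TP+FP+FN)):
  class_0: TP=7, FP=4+3=7, FN=4+6=10 → 14/31 = 0.4516
  class_1: TP=3, FP=4+0=4, FN=4+2=6 → 6/16 = 0.3750
  class_2: TP=9, FP=6+2=8, FN=3+0=3 → 18/29 = 0.6207
Macro-F1 score = mean = (0.4516 + 0.3750 + 0.6207) / 3 = 0.482

0.482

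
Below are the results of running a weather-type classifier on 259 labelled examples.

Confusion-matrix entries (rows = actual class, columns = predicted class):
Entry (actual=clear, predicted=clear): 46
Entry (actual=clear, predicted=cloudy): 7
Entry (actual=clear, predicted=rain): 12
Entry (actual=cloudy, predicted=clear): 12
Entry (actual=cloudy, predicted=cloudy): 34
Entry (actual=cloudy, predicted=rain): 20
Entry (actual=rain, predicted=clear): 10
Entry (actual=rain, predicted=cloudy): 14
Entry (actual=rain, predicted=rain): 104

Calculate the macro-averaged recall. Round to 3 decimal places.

Per-class recall (TP/(TP+FN)):
  clear: TP=46, FN=7+12=19 → 46/65 = 0.7077
  cloudy: TP=34, FN=12+20=32 → 34/66 = 0.5152
  rain: TP=104, FN=10+14=24 → 104/128 = 0.8125
Macro-recall = mean = (0.7077 + 0.5152 + 0.8125) / 3 = 0.678

0.678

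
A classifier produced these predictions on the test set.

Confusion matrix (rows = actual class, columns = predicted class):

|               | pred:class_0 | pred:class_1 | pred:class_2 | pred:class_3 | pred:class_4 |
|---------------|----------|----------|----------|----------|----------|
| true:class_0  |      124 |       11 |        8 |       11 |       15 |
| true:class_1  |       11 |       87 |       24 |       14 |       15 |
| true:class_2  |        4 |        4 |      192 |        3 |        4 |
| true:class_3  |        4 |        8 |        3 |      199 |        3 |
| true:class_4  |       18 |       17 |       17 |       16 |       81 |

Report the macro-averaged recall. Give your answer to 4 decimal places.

Per-class recall (TP/(TP+FN)):
  class_0: TP=124, FN=11+8+11+15=45 → 124/169 = 0.73373
  class_1: TP=87, FN=11+24+14+15=64 → 87/151 = 0.57616
  class_2: TP=192, FN=4+4+3+4=15 → 192/207 = 0.92754
  class_3: TP=199, FN=4+8+3+3=18 → 199/217 = 0.91705
  class_4: TP=81, FN=18+17+17+16=68 → 81/149 = 0.54362
Macro-recall = mean = (0.73373 + 0.57616 + 0.92754 + 0.91705 + 0.54362) / 5 = 0.7396

0.7396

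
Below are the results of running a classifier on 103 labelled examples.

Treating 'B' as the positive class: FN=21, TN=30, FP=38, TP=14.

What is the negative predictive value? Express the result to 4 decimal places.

NPV = TN/(TN+FN) = 30/(30+21) = 0.5882

0.5882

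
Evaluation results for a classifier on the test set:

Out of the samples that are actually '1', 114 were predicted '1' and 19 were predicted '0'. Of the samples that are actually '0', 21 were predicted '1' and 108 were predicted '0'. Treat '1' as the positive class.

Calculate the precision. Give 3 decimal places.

0.844

Precision = TP/(TP+FP) = 114/(114+21) = 114/135 = 0.844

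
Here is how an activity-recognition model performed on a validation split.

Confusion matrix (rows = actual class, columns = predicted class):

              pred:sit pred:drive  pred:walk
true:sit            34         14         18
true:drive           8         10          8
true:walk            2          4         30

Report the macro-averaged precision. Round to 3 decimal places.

0.555

Per-class precision (TP/(TP+FP)):
  sit: TP=34, FP=8+2=10 → 34/44 = 0.7727
  drive: TP=10, FP=14+4=18 → 10/28 = 0.3571
  walk: TP=30, FP=18+8=26 → 30/56 = 0.5357
Macro-precision = mean = (0.7727 + 0.3571 + 0.5357) / 3 = 0.555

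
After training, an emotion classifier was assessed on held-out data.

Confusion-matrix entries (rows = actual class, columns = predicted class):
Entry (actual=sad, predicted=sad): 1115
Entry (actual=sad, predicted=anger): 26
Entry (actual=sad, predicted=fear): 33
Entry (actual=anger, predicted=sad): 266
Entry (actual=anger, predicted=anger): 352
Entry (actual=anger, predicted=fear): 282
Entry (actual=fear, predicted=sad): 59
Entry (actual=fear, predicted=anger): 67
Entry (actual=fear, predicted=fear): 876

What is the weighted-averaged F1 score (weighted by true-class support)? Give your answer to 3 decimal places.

0.739

Per-class F1 score (2·TP/(2·TP+FP+FN)):
  sad: TP=1115, FP=266+59=325, FN=26+33=59 → 2230/2614 = 0.8531
  anger: TP=352, FP=26+67=93, FN=266+282=548 → 704/1345 = 0.5234
  fear: TP=876, FP=33+282=315, FN=59+67=126 → 1752/2193 = 0.7989
Weighted-F1 score = Σ (supportᵢ/N)·F1 scoreᵢ with N=3076: (1174/3076)·0.8531 + (900/3076)·0.5234 + (1002/3076)·0.7989 = 0.739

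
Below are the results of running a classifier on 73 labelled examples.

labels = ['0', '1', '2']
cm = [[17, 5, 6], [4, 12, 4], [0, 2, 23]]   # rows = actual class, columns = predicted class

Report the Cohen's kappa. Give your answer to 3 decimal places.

Observed agreement pₒ = trace/N = 52/73 = 0.7123
Expected agreement pₑ = Σ (rowᵢ·colᵢ)/N² = (28·21 + 20·19 + 25·33)/73² = 0.3365
κ = (pₒ − pₑ)/(1 − pₑ) = (0.7123 − 0.3365)/(1 − 0.3365) = 0.566

0.566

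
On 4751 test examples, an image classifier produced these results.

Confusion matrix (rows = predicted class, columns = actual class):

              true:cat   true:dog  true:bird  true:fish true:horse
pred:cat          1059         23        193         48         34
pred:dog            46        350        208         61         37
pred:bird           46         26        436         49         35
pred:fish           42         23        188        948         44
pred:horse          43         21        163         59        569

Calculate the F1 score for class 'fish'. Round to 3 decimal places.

F1 score = 2·TP/(2·TP+FP+FN).
fish: TP=948, FP=42+23+188+44=297, FN=48+61+49+59=217 → 1896/2410 = 0.7867

0.787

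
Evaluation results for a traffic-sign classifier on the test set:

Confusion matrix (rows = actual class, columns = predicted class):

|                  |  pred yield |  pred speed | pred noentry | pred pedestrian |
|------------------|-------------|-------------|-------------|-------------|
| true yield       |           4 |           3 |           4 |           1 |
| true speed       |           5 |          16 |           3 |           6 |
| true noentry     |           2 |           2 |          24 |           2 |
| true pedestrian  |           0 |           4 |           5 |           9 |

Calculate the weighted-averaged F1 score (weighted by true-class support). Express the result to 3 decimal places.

0.583

Per-class F1 score (2·TP/(2·TP+FP+FN)):
  yield: TP=4, FP=5+2+0=7, FN=3+4+1=8 → 8/23 = 0.3478
  speed: TP=16, FP=3+2+4=9, FN=5+3+6=14 → 32/55 = 0.5818
  noentry: TP=24, FP=4+3+5=12, FN=2+2+2=6 → 48/66 = 0.7273
  pedestrian: TP=9, FP=1+6+2=9, FN=0+4+5=9 → 18/36 = 0.5000
Weighted-F1 score = Σ (supportᵢ/N)·F1 scoreᵢ with N=90: (12/90)·0.3478 + (30/90)·0.5818 + (30/90)·0.7273 + (18/90)·0.5000 = 0.583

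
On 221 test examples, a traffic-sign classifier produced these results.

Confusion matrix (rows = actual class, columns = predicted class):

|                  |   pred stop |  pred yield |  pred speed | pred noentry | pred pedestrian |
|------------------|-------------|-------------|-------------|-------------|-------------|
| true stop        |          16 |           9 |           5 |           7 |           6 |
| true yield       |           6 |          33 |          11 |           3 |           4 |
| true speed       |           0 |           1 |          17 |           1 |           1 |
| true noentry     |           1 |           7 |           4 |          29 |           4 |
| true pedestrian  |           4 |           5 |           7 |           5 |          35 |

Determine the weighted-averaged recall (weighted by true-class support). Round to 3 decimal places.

Per-class recall (TP/(TP+FN)):
  stop: TP=16, FN=9+5+7+6=27 → 16/43 = 0.3721
  yield: TP=33, FN=6+11+3+4=24 → 33/57 = 0.5789
  speed: TP=17, FN=0+1+1+1=3 → 17/20 = 0.8500
  noentry: TP=29, FN=1+7+4+4=16 → 29/45 = 0.6444
  pedestrian: TP=35, FN=4+5+7+5=21 → 35/56 = 0.6250
Weighted-recall = Σ (supportᵢ/N)·recallᵢ with N=221: (43/221)·0.3721 + (57/221)·0.5789 + (20/221)·0.8500 + (45/221)·0.6444 + (56/221)·0.6250 = 0.588

0.588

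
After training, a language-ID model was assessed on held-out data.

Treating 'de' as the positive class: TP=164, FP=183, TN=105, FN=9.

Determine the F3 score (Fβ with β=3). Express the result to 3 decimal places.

Fβ = (1+β²)·TP / ((1+β²)·TP + β²·FN + FP), with β²=9
= 10·164 / (10·164 + 9·9 + 183) = 0.861

0.861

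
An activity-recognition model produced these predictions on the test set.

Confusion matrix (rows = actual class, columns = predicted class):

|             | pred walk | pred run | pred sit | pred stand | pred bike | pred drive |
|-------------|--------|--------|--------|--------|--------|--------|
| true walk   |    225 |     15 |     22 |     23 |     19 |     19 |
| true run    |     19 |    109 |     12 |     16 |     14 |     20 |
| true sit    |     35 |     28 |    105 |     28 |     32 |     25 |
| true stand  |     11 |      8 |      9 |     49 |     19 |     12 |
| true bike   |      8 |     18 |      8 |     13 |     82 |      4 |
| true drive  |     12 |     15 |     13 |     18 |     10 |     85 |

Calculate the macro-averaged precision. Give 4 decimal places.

Per-class precision (TP/(TP+FP)):
  walk: TP=225, FP=19+35+11+8+12=85 → 225/310 = 0.72581
  run: TP=109, FP=15+28+8+18+15=84 → 109/193 = 0.56477
  sit: TP=105, FP=22+12+9+8+13=64 → 105/169 = 0.62130
  stand: TP=49, FP=23+16+28+13+18=98 → 49/147 = 0.33333
  bike: TP=82, FP=19+14+32+19+10=94 → 82/176 = 0.46591
  drive: TP=85, FP=19+20+25+12+4=80 → 85/165 = 0.51515
Macro-precision = mean = (0.72581 + 0.56477 + 0.62130 + 0.33333 + 0.46591 + 0.51515) / 6 = 0.5377

0.5377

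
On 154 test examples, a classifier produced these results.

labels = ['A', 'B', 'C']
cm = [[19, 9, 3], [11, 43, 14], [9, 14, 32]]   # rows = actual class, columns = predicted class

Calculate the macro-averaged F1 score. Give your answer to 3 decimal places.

Per-class F1 score (2·TP/(2·TP+FP+FN)):
  A: TP=19, FP=11+9=20, FN=9+3=12 → 38/70 = 0.5429
  B: TP=43, FP=9+14=23, FN=11+14=25 → 86/134 = 0.6418
  C: TP=32, FP=3+14=17, FN=9+14=23 → 64/104 = 0.6154
Macro-F1 score = mean = (0.5429 + 0.6418 + 0.6154) / 3 = 0.600

0.600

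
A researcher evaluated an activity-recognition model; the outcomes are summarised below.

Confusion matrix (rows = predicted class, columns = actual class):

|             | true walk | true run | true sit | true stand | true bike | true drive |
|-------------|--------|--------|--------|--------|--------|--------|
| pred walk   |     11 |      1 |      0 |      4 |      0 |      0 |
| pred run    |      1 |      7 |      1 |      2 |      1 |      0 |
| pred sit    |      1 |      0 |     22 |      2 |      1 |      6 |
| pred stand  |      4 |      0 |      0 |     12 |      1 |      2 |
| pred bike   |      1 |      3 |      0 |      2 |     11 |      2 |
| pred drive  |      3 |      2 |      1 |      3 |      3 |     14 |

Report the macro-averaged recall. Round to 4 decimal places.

Per-class recall (TP/(TP+FN)):
  walk: TP=11, FN=1+1+4+1+3=10 → 11/21 = 0.52381
  run: TP=7, FN=1+0+0+3+2=6 → 7/13 = 0.53846
  sit: TP=22, FN=0+1+0+0+1=2 → 22/24 = 0.91667
  stand: TP=12, FN=4+2+2+2+3=13 → 12/25 = 0.48000
  bike: TP=11, FN=0+1+1+1+3=6 → 11/17 = 0.64706
  drive: TP=14, FN=0+0+6+2+2=10 → 14/24 = 0.58333
Macro-recall = mean = (0.52381 + 0.53846 + 0.91667 + 0.48000 + 0.64706 + 0.58333) / 6 = 0.6149

0.6149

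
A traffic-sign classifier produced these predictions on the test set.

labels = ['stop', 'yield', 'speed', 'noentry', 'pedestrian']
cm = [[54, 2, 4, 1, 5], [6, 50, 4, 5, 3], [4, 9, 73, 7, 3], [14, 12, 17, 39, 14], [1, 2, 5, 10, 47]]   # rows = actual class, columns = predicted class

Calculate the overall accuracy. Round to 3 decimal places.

Accuracy = trace / total = (54+50+73+39+47=263) / 391 = 263/391 = 0.673

0.673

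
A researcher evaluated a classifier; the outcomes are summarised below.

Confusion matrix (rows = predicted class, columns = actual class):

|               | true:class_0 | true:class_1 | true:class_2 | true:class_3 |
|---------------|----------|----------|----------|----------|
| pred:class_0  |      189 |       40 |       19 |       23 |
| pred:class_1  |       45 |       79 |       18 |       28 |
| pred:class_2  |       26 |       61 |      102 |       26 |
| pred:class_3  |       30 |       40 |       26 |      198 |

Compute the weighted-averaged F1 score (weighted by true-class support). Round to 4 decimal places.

0.5942

Per-class F1 score (2·TP/(2·TP+FP+FN)):
  class_0: TP=189, FP=40+19+23=82, FN=45+26+30=101 → 378/561 = 0.67380
  class_1: TP=79, FP=45+18+28=91, FN=40+61+40=141 → 158/390 = 0.40513
  class_2: TP=102, FP=26+61+26=113, FN=19+18+26=63 → 204/380 = 0.53684
  class_3: TP=198, FP=30+40+26=96, FN=23+28+26=77 → 396/569 = 0.69596
Weighted-F1 score = Σ (supportᵢ/N)·F1 scoreᵢ with N=950: (290/950)·0.67380 + (220/950)·0.40513 + (165/950)·0.53684 + (275/950)·0.69596 = 0.5942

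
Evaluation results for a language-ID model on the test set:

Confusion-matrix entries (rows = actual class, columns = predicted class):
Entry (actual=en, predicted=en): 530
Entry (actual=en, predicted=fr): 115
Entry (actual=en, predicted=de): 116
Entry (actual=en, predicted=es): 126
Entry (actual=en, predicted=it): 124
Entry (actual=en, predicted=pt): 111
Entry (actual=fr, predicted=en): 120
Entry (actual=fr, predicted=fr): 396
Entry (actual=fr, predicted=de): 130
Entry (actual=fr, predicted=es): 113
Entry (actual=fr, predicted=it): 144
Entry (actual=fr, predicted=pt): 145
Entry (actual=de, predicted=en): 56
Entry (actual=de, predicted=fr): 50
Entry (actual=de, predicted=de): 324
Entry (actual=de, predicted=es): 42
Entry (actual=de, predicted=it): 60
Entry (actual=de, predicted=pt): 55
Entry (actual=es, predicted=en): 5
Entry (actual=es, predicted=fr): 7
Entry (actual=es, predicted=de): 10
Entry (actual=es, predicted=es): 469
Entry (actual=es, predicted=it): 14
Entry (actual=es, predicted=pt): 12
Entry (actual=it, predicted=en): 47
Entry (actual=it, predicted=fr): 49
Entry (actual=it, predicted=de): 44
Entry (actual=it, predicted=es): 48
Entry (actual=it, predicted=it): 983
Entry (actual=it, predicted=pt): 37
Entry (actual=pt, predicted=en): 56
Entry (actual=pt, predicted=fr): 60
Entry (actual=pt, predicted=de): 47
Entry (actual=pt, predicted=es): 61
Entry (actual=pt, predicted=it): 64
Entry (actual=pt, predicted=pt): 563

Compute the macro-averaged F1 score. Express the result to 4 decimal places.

0.5992

Per-class F1 score (2·TP/(2·TP+FP+FN)):
  en: TP=530, FP=120+56+5+47+56=284, FN=115+116+126+124+111=592 → 1060/1936 = 0.54752
  fr: TP=396, FP=115+50+7+49+60=281, FN=120+130+113+144+145=652 → 792/1725 = 0.45913
  de: TP=324, FP=116+130+10+44+47=347, FN=56+50+42+60+55=263 → 648/1258 = 0.51510
  es: TP=469, FP=126+113+42+48+61=390, FN=5+7+10+14+12=48 → 938/1376 = 0.68169
  it: TP=983, FP=124+144+60+14+64=406, FN=47+49+44+48+37=225 → 1966/2597 = 0.75703
  pt: TP=563, FP=111+145+55+12+37=360, FN=56+60+47+61+64=288 → 1126/1774 = 0.63472
Macro-F1 score = mean = (0.54752 + 0.45913 + 0.51510 + 0.68169 + 0.75703 + 0.63472) / 6 = 0.5992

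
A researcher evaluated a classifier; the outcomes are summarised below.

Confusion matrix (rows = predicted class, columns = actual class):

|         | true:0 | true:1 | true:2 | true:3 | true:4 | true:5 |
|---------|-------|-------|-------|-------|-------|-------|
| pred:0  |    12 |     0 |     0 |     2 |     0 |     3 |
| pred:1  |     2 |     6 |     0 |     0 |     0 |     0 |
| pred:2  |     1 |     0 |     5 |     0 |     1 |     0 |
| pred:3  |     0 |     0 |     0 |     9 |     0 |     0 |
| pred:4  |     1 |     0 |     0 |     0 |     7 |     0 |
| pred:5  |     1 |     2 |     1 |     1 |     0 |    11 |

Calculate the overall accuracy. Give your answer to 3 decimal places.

Accuracy = trace / total = (12+6+5+9+7+11=50) / 65 = 50/65 = 0.769

0.769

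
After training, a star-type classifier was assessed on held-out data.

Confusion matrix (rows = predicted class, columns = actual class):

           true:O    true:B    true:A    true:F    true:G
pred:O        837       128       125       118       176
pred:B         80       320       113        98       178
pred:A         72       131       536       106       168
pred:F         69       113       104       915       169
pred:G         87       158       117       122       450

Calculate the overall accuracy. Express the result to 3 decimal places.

0.557

Accuracy = trace / total = (837+320+536+915+450=3058) / 5490 = 3058/5490 = 0.557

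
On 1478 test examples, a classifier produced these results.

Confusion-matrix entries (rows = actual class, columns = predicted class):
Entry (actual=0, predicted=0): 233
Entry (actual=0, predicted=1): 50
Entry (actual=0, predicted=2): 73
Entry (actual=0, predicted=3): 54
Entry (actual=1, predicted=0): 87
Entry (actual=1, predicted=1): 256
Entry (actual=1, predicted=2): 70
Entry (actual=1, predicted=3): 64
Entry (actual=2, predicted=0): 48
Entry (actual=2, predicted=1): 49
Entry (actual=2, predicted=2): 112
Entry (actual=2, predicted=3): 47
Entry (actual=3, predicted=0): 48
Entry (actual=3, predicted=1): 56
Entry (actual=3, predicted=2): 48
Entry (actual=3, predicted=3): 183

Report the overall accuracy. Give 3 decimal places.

0.530

Accuracy = trace / total = (233+256+112+183=784) / 1478 = 784/1478 = 0.530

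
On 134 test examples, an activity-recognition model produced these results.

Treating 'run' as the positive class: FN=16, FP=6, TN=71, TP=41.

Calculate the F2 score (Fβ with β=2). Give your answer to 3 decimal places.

Fβ = (1+β²)·TP / ((1+β²)·TP + β²·FN + FP), with β²=4
= 5·41 / (5·41 + 4·16 + 6) = 0.745

0.745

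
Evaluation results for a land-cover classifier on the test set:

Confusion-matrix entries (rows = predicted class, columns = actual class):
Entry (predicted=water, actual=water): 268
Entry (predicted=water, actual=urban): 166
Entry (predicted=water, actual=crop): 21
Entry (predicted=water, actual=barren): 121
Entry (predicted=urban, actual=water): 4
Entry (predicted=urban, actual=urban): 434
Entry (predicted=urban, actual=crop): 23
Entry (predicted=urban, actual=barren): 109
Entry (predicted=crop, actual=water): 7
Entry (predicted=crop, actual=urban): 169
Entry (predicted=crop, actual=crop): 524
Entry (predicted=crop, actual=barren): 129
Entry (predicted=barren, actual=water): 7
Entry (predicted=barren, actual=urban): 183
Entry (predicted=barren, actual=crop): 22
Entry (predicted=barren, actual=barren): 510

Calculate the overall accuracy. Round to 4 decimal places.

0.6437

Accuracy = trace / total = (268+434+524+510=1736) / 2697 = 1736/2697 = 0.6437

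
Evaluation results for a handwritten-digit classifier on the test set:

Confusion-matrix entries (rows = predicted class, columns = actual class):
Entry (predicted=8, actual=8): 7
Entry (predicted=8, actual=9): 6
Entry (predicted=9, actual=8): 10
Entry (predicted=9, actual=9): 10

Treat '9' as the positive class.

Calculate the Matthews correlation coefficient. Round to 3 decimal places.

0.038

MCC = (TP·TN − FP·FN) / √((TP+FP)(TP+FN)(TN+FP)(TN+FN))
Numerator = 10·7 − 10·6 = 10
Denominator = √(20·16·17·13) = √70720 = 265.9323
MCC = 10 / 265.9323 = 0.038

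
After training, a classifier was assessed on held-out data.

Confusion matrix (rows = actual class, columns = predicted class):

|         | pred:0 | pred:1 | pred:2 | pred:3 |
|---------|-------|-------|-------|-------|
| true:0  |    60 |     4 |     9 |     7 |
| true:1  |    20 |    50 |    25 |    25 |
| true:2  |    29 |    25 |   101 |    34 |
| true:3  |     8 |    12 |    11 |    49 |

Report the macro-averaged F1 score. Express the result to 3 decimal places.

0.547

Per-class F1 score (2·TP/(2·TP+FP+FN)):
  0: TP=60, FP=20+29+8=57, FN=4+9+7=20 → 120/197 = 0.6091
  1: TP=50, FP=4+25+12=41, FN=20+25+25=70 → 100/211 = 0.4739
  2: TP=101, FP=9+25+11=45, FN=29+25+34=88 → 202/335 = 0.6030
  3: TP=49, FP=7+25+34=66, FN=8+12+11=31 → 98/195 = 0.5026
Macro-F1 score = mean = (0.6091 + 0.4739 + 0.6030 + 0.5026) / 4 = 0.547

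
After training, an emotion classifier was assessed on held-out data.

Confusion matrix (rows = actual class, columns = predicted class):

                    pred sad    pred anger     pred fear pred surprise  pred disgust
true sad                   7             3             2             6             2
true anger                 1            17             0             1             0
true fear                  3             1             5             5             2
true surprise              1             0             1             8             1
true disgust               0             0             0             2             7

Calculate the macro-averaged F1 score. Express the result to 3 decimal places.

0.571

Per-class F1 score (2·TP/(2·TP+FP+FN)):
  sad: TP=7, FP=1+3+1+0=5, FN=3+2+6+2=13 → 14/32 = 0.4375
  anger: TP=17, FP=3+1+0+0=4, FN=1+0+1+0=2 → 34/40 = 0.8500
  fear: TP=5, FP=2+0+1+0=3, FN=3+1+5+2=11 → 10/24 = 0.4167
  surprise: TP=8, FP=6+1+5+2=14, FN=1+0+1+1=3 → 16/33 = 0.4848
  disgust: TP=7, FP=2+0+2+1=5, FN=0+0+0+2=2 → 14/21 = 0.6667
Macro-F1 score = mean = (0.4375 + 0.8500 + 0.4167 + 0.4848 + 0.6667) / 5 = 0.571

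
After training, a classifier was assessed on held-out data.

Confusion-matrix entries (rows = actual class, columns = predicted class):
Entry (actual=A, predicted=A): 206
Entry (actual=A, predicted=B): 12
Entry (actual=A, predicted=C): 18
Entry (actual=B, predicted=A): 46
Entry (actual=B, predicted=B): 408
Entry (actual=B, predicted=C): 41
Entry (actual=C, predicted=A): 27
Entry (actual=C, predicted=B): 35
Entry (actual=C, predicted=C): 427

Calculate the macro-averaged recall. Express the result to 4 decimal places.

0.8568

Per-class recall (TP/(TP+FN)):
  A: TP=206, FN=12+18=30 → 206/236 = 0.87288
  B: TP=408, FN=46+41=87 → 408/495 = 0.82424
  C: TP=427, FN=27+35=62 → 427/489 = 0.87321
Macro-recall = mean = (0.87288 + 0.82424 + 0.87321) / 3 = 0.8568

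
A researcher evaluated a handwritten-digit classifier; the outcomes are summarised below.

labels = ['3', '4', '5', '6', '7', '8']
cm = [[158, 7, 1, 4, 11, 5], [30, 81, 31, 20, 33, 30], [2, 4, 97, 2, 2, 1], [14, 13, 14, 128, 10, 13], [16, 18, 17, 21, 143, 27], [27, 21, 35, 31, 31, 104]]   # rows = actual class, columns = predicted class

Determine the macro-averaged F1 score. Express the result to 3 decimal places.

Per-class F1 score (2·TP/(2·TP+FP+FN)):
  3: TP=158, FP=30+2+14+16+27=89, FN=7+1+4+11+5=28 → 316/433 = 0.7298
  4: TP=81, FP=7+4+13+18+21=63, FN=30+31+20+33+30=144 → 162/369 = 0.4390
  5: TP=97, FP=1+31+14+17+35=98, FN=2+4+2+2+1=11 → 194/303 = 0.6403
  6: TP=128, FP=4+20+2+21+31=78, FN=14+13+14+10+13=64 → 256/398 = 0.6432
  7: TP=143, FP=11+33+2+10+31=87, FN=16+18+17+21+27=99 → 286/472 = 0.6059
  8: TP=104, FP=5+30+1+13+27=76, FN=27+21+35+31+31=145 → 208/429 = 0.4848
Macro-F1 score = mean = (0.7298 + 0.4390 + 0.6403 + 0.6432 + 0.6059 + 0.4848) / 6 = 0.591

0.591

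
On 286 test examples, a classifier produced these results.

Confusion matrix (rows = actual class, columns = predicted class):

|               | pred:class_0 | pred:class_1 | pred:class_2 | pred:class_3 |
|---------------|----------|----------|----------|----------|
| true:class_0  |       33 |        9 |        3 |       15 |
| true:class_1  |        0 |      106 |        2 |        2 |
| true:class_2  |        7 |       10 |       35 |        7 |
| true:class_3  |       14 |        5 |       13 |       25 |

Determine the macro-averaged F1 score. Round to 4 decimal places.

0.6397

Per-class F1 score (2·TP/(2·TP+FP+FN)):
  class_0: TP=33, FP=0+7+14=21, FN=9+3+15=27 → 66/114 = 0.57895
  class_1: TP=106, FP=9+10+5=24, FN=0+2+2=4 → 212/240 = 0.88333
  class_2: TP=35, FP=3+2+13=18, FN=7+10+7=24 → 70/112 = 0.62500
  class_3: TP=25, FP=15+2+7=24, FN=14+5+13=32 → 50/106 = 0.47170
Macro-F1 score = mean = (0.57895 + 0.88333 + 0.62500 + 0.47170) / 4 = 0.6397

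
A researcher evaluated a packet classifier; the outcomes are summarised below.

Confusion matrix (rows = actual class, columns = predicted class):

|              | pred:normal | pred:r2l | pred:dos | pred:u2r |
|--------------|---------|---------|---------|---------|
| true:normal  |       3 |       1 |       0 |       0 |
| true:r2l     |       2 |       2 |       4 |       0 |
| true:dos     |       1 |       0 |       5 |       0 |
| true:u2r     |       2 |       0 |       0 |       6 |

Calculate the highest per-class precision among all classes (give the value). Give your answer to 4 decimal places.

Per-class precision (TP/(TP+FP)):
  normal: TP=3, FP=2+1+2=5 → 3/8 = 0.37500
  r2l: TP=2, FP=1+0+0=1 → 2/3 = 0.66667
  dos: TP=5, FP=0+4+0=4 → 5/9 = 0.55556
  u2r: TP=6, FP=0+0+0=0 → 6/6 = 1.00000
Highest is class 'u2r' with precision = 1.0000.

1.0000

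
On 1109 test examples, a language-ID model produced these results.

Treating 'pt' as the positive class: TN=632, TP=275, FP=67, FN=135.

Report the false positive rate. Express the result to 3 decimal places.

0.096

FPR = FP/(FP+TN) = 67/(67+632) = 0.096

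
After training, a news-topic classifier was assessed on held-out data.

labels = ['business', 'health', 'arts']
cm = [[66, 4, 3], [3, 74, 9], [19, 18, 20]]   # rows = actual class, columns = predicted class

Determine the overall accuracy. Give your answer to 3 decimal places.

Accuracy = trace / total = (66+74+20=160) / 216 = 160/216 = 0.741

0.741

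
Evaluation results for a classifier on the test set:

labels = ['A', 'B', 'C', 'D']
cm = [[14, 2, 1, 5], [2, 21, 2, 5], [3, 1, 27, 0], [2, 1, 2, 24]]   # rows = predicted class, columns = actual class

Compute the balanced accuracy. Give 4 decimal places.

0.7641

Balanced accuracy = mean of per-class recall.
  A: recall = 14/21 = 0.66667
  B: recall = 21/25 = 0.84000
  C: recall = 27/32 = 0.84375
  D: recall = 24/34 = 0.70588
Mean = (0.66667 + 0.84000 + 0.84375 + 0.70588) / 4 = 0.7641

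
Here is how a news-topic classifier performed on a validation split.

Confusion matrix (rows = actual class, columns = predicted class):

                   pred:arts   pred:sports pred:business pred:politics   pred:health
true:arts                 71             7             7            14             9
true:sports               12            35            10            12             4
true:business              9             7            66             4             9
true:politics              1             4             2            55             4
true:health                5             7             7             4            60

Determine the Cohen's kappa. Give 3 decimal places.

0.592

Observed agreement pₒ = trace/N = 287/425 = 0.6753
Expected agreement pₑ = Σ (rowᵢ·colᵢ)/N² = (108·98 + 73·60 + 95·92 + 66·89 + 83·86)/425² = 0.2033
κ = (pₒ − pₑ)/(1 − pₑ) = (0.6753 − 0.2033)/(1 − 0.2033) = 0.592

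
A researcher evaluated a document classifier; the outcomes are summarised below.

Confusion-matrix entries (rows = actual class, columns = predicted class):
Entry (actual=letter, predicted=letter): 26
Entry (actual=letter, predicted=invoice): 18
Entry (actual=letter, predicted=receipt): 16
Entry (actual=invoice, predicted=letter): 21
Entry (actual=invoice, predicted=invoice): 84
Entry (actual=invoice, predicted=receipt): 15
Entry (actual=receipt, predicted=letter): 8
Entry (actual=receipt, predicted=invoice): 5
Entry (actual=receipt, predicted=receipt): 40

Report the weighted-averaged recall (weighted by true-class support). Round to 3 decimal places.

0.644

Per-class recall (TP/(TP+FN)):
  letter: TP=26, FN=18+16=34 → 26/60 = 0.4333
  invoice: TP=84, FN=21+15=36 → 84/120 = 0.7000
  receipt: TP=40, FN=8+5=13 → 40/53 = 0.7547
Weighted-recall = Σ (supportᵢ/N)·recallᵢ with N=233: (60/233)·0.4333 + (120/233)·0.7000 + (53/233)·0.7547 = 0.644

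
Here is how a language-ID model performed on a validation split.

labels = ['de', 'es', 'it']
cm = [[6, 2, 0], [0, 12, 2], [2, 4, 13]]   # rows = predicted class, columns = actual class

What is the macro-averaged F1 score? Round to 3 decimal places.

Per-class F1 score (2·TP/(2·TP+FP+FN)):
  de: TP=6, FP=2+0=2, FN=0+2=2 → 12/16 = 0.7500
  es: TP=12, FP=0+2=2, FN=2+4=6 → 24/32 = 0.7500
  it: TP=13, FP=2+4=6, FN=0+2=2 → 26/34 = 0.7647
Macro-F1 score = mean = (0.7500 + 0.7500 + 0.7647) / 3 = 0.755

0.755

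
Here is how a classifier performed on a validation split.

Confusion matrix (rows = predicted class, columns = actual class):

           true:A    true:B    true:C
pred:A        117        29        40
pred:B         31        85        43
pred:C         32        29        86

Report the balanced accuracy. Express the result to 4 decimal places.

Balanced accuracy = mean of per-class recall.
  A: recall = 117/180 = 0.65000
  B: recall = 85/143 = 0.59441
  C: recall = 86/169 = 0.50888
Mean = (0.65000 + 0.59441 + 0.50888) / 3 = 0.5844

0.5844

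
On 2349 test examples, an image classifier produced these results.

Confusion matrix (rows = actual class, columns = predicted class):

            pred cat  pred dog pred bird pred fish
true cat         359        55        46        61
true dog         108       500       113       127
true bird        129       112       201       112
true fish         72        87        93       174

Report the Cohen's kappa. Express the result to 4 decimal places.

Observed agreement pₒ = trace/N = 1234/2349 = 0.52533
Expected agreement pₑ = Σ (rowᵢ·colᵢ)/N² = (521·668 + 848·754 + 554·453 + 426·474)/2349² = 0.26103
κ = (pₒ − pₑ)/(1 − pₑ) = (0.52533 − 0.26103)/(1 − 0.26103) = 0.3577

0.3577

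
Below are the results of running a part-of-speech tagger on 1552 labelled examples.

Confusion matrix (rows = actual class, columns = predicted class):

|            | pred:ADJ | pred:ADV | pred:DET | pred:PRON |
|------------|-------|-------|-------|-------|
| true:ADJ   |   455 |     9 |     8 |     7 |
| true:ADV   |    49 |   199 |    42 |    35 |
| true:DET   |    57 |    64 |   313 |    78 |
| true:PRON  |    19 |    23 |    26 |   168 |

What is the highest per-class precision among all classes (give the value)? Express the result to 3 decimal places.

Per-class precision (TP/(TP+FP)):
  ADJ: TP=455, FP=49+57+19=125 → 455/580 = 0.7845
  ADV: TP=199, FP=9+64+23=96 → 199/295 = 0.6746
  DET: TP=313, FP=8+42+26=76 → 313/389 = 0.8046
  PRON: TP=168, FP=7+35+78=120 → 168/288 = 0.5833
Highest is class 'DET' with precision = 0.805.

0.805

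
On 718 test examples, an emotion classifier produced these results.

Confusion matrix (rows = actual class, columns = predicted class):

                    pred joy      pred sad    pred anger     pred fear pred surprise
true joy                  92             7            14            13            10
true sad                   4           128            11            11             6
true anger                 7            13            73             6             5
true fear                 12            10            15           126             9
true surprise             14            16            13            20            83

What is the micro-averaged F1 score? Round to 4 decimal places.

0.6992

Micro-averaging pools counts across classes: ΣTP=502, ΣFP=216, ΣFN=216.
Micro-F1 score = 2·TP/(2·TP+FP+FN) on pooled counts = 0.6992 (equals overall accuracy in single-label multiclass).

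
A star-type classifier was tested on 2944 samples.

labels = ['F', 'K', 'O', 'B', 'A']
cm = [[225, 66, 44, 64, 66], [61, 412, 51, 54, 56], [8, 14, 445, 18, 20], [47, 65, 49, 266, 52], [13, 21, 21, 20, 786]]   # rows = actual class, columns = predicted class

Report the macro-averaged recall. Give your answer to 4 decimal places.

0.6966

Per-class recall (TP/(TP+FN)):
  F: TP=225, FN=66+44+64+66=240 → 225/465 = 0.48387
  K: TP=412, FN=61+51+54+56=222 → 412/634 = 0.64984
  O: TP=445, FN=8+14+18+20=60 → 445/505 = 0.88119
  B: TP=266, FN=47+65+49+52=213 → 266/479 = 0.55532
  A: TP=786, FN=13+21+21+20=75 → 786/861 = 0.91289
Macro-recall = mean = (0.48387 + 0.64984 + 0.88119 + 0.55532 + 0.91289) / 5 = 0.6966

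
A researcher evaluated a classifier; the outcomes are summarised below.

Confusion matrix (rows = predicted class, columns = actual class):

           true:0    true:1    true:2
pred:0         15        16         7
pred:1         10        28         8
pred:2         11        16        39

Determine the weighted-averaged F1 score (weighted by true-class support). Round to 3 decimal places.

0.543

Per-class F1 score (2·TP/(2·TP+FP+FN)):
  0: TP=15, FP=16+7=23, FN=10+11=21 → 30/74 = 0.4054
  1: TP=28, FP=10+8=18, FN=16+16=32 → 56/106 = 0.5283
  2: TP=39, FP=11+16=27, FN=7+8=15 → 78/120 = 0.6500
Weighted-F1 score = Σ (supportᵢ/N)·F1 scoreᵢ with N=150: (36/150)·0.4054 + (60/150)·0.5283 + (54/150)·0.6500 = 0.543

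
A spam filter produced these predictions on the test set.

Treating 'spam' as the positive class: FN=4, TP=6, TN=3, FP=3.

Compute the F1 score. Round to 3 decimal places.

0.632

Precision = TP/(TP+FP) = 6/9 = 0.6667
Recall = TP/(TP+FN) = 6/10 = 0.6000
F1 = 2·TP/(2·TP+FP+FN) = 12/19 = 0.632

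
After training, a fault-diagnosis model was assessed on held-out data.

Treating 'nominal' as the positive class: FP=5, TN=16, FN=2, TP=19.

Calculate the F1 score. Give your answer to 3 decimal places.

0.844

Precision = TP/(TP+FP) = 19/24 = 0.7917
Recall = TP/(TP+FN) = 19/21 = 0.9048
F1 = 2·TP/(2·TP+FP+FN) = 38/45 = 0.844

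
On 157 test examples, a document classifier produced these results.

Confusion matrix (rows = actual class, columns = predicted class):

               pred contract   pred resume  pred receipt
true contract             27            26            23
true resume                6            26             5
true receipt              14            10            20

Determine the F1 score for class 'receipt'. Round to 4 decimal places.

0.4348

Take TP from the diagonal, FP from the rest of the 'receipt' prediction marginal, FN from the rest of the 'receipt' actual marginal.
F1 score = 2·TP/(2·TP+FP+FN).
receipt: TP=20, FP=23+5=28, FN=14+10=24 → 40/92 = 0.43478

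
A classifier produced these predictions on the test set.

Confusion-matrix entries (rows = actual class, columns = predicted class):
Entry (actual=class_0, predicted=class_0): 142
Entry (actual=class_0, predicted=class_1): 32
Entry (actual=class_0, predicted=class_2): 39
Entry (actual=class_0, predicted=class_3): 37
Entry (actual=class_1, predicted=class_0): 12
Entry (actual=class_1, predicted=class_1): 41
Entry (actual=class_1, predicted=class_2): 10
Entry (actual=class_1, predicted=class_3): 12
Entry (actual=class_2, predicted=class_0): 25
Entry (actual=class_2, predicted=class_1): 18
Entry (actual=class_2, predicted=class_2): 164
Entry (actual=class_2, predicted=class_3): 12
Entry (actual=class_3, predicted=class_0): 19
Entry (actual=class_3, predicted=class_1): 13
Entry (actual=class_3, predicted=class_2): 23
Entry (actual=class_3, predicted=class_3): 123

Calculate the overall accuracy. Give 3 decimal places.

Accuracy = trace / total = (142+41+164+123=470) / 722 = 470/722 = 0.651

0.651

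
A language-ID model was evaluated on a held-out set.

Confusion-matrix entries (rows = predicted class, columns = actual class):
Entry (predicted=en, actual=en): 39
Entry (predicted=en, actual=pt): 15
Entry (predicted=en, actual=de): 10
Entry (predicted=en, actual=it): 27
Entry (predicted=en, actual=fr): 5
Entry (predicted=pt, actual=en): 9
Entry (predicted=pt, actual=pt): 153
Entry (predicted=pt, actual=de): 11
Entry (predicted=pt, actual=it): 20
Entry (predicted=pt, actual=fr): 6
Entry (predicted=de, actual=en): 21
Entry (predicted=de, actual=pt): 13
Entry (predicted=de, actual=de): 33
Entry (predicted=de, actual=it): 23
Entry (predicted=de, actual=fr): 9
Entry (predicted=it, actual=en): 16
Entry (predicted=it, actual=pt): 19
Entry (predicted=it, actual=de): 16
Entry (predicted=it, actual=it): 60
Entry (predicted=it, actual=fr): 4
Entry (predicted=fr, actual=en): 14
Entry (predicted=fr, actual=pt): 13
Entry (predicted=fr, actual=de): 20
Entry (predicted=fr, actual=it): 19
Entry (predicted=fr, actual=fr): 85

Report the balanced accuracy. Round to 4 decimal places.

0.5323

Balanced accuracy = mean of per-class recall.
  en: recall = 39/99 = 0.39394
  pt: recall = 153/213 = 0.71831
  de: recall = 33/90 = 0.36667
  it: recall = 60/149 = 0.40268
  fr: recall = 85/109 = 0.77982
Mean = (0.39394 + 0.71831 + 0.36667 + 0.40268 + 0.77982) / 5 = 0.5323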